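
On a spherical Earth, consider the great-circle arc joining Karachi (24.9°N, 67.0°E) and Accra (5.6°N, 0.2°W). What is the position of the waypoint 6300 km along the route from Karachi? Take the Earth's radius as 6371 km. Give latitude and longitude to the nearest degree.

≈ 10°N, 9°E

Convert each endpoint to a unit vector on the sphere (x = cos φ cos λ, y = cos φ sin λ, z = sin φ).
The central angle between the endpoints is δ = arccos(p₁·p₂) ≈ 1.169 rad (67.0°). The total great-circle distance is δ·R ≈ 1.169 × 6371 ≈ 7449 km, so the target fraction is f = 6300/7449 ≈ 0.846.
Interpolate at f ≈ 0.846 with slerp weights a = sin((1−f)δ)/sin δ ≈ 0.195, b = sin(fδ)/sin δ ≈ 0.908.
p = a·p₁ + b·p₂ ≈ (0.972, 0.160, 0.171); φ = arcsin(p_z) ≈ 9.82°, λ = atan2(p_y, p_x) ≈ 9.32°.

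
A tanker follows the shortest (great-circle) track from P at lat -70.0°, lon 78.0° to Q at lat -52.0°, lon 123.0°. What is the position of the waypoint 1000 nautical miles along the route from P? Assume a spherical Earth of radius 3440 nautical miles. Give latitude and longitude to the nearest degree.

Write both endpoints as unit vectors p₁, p₂ with components (cos φ cos λ, cos φ sin λ, sin φ).
The central angle between the endpoints is δ = arccos(p₁·p₂) ≈ 0.475 rad (27.2°). The total great-circle distance is δ·R ≈ 0.475 × 3440 ≈ 1633 nmi, so the target fraction is f = 1000/1633 ≈ 0.612.
Interpolate at f ≈ 0.612 with slerp weights a = sin((1−f)δ)/sin δ ≈ 0.400, b = sin(fδ)/sin δ ≈ 0.627.
p = a·p₁ + b·p₂ ≈ (-0.182, 0.458, -0.870); φ = arcsin(p_z) ≈ -60.50°, λ = atan2(p_y, p_x) ≈ 111.66°.

≈ lat -60°, lon 112°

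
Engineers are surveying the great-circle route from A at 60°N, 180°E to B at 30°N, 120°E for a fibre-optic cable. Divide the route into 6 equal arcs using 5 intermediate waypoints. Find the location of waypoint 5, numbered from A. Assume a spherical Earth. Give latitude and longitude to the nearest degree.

From cos δ = sin φ₁ sin φ₂ + cos φ₁ cos φ₂ cos Δλ, the central angle is δ ≈ 0.864 rad (49.5°).
Interpolate at f = 5/6 with slerp weights a = sin((1−f)δ)/sin δ ≈ 0.189, b = sin(fδ)/sin δ ≈ 0.867.
p = a·p₁ + b·p₂ ≈ (-0.470, 0.650, 0.597); φ = arcsin(p_z) ≈ 36.65°, λ = atan2(p_y, p_x) ≈ 125.85°.

≈ 37°N, 126°E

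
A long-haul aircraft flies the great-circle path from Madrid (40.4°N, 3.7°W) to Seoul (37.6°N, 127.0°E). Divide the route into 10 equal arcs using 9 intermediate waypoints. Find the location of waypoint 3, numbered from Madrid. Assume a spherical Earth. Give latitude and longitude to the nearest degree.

Convert each endpoint to a unit vector on the sphere (x = cos φ cos λ, y = cos φ sin λ, z = sin φ).
The central angle between the endpoints is δ = arccos(p₁·p₂) ≈ 1.569 rad (89.9°).
Interpolate at f = 3/10 with slerp weights a = sin((1−f)δ)/sin δ ≈ 0.890, b = sin(fδ)/sin δ ≈ 0.453.
p = a·p₁ + b·p₂ ≈ (0.460, 0.243, 0.854); φ = arcsin(p_z) ≈ 58.62°, λ = atan2(p_y, p_x) ≈ 27.84°.

≈ 59°N, 28°E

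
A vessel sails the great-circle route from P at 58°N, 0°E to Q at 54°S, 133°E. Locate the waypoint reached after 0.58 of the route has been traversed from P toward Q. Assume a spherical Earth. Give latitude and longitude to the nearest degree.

≈ 6°S, 80°E

Write both endpoints as unit vectors p₁, p₂ with components (cos φ cos λ, cos φ sin λ, sin φ).
The central angle between the endpoints is δ = arccos(p₁·p₂) ≈ 2.687 rad (154.0°).
Interpolate at f = 0.58 with slerp weights a = sin((1−f)δ)/sin δ ≈ 2.059, b = sin(fδ)/sin δ ≈ 2.278.
p = a·p₁ + b·p₂ ≈ (0.178, 0.979, -0.097); φ = arcsin(p_z) ≈ -5.55°, λ = atan2(p_y, p_x) ≈ 79.70°.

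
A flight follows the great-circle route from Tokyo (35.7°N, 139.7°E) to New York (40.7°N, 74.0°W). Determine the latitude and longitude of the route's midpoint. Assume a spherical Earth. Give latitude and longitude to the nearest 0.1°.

Convert each endpoint to a unit vector on the sphere (x = cos φ cos λ, y = cos φ sin λ, z = sin φ).
The central angle between the endpoints is δ = arccos(p₁·p₂) ≈ 1.703 rad (97.6°).
Interpolate at f = 1/2 with slerp weights a = sin((1−f)δ)/sin δ ≈ 0.759, b = sin(fδ)/sin δ ≈ 0.759.
p = a·p₁ + b·p₂ ≈ (-0.311, -0.154, 0.938); φ = arcsin(p_z) ≈ 69.66°, λ = atan2(p_y, p_x) ≈ -153.62°.

≈ 69.7°N, 153.6°W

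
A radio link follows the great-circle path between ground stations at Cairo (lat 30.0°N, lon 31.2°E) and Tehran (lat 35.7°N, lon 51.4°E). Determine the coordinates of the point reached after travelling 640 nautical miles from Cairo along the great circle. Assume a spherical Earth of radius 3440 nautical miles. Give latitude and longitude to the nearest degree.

Convert each endpoint to a unit vector on the sphere (x = cos φ cos λ, y = cos φ sin λ, z = sin φ).
The central angle between the endpoints is δ = arccos(p₁·p₂) ≈ 0.312 rad (17.9°). The total great-circle distance is δ·R ≈ 0.312 × 3440 ≈ 1072 nmi, so the target fraction is f = 640/1072 ≈ 0.597.
Interpolate at f ≈ 0.597 with slerp weights a = sin((1−f)δ)/sin δ ≈ 0.409, b = sin(fδ)/sin δ ≈ 0.603.
p = a·p₁ + b·p₂ ≈ (0.608, 0.566, 0.556); φ = arcsin(p_z) ≈ 33.80°, λ = atan2(p_y, p_x) ≈ 42.94°.

≈ lat 34°N, lon 43°E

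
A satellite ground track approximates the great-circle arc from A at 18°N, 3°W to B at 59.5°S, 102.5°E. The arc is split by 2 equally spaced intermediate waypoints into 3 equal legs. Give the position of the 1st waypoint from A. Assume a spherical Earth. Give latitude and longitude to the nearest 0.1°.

The haversine formula gives a central angle δ ≈ 1.977 rad (113.3°) between the endpoints.
Interpolate at f = 1/3 with slerp weights a = sin((1−f)δ)/sin δ ≈ 1.054, b = sin(fδ)/sin δ ≈ 0.667.
p = a·p₁ + b·p₂ ≈ (0.928, 0.278, -0.249); φ = arcsin(p_z) ≈ -14.40°, λ = atan2(p_y, p_x) ≈ 16.67°.

≈ 14.4°S, 16.7°E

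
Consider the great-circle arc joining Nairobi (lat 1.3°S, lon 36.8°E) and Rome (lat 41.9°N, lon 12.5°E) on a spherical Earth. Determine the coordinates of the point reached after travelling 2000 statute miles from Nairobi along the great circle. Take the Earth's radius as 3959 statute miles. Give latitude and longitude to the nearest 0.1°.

≈ lat 24.9°N, lon 24.2°E

The haversine formula gives a central angle δ ≈ 0.846 rad (48.5°) between the endpoints. The total great-circle distance is δ·R ≈ 0.846 × 3959 ≈ 3349 mi, so the target fraction is f = 2000/3349 ≈ 0.597.
Interpolate at f ≈ 0.597 with slerp weights a = sin((1−f)δ)/sin δ ≈ 0.446, b = sin(fδ)/sin δ ≈ 0.647.
p = a·p₁ + b·p₂ ≈ (0.827, 0.372, 0.422); φ = arcsin(p_z) ≈ 24.94°, λ = atan2(p_y, p_x) ≈ 24.19°.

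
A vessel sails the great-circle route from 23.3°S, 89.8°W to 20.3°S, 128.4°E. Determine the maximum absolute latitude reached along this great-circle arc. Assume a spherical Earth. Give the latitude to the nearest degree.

≈ 51°S

The great circle lies in the plane with unit normal n̂ = (p₁ × p₂)/|p₁ × p₂|.
Here n̂_z ≈ -0.633; the vertex latitude is φ_max = arccos|n̂_z| ≈ 50.7°.
Check via Clairaut: cos φ_max = |cos φ₁| · sin C = cos(23.3°)·sin(136.5°) ≈ 0.633, again giving ≈ 50.7°.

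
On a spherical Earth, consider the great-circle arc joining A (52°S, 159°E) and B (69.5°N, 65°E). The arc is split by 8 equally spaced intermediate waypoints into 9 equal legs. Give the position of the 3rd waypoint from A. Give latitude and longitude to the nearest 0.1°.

Convert each endpoint to a unit vector on the sphere (x = cos φ cos λ, y = cos φ sin λ, z = sin φ).
The central angle between the endpoints is δ = arccos(p₁·p₂) ≈ 2.424 rad (138.9°).
Interpolate at f = 3/9 with slerp weights a = sin((1−f)δ)/sin δ ≈ 1.519, b = sin(fδ)/sin δ ≈ 1.099.
p = a·p₁ + b·p₂ ≈ (-0.710, 0.684, -0.167); φ = arcsin(p_z) ≈ -9.64°, λ = atan2(p_y, p_x) ≈ 136.09°.

≈ (9.6°S, 136.1°E)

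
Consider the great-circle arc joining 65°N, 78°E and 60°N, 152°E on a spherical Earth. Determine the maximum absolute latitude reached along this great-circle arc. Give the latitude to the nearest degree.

≈ 68°N

The great circle lies in the plane with unit normal n̂ = (p₁ × p₂)/|p₁ × p₂|.
Here n̂_z ≈ +0.378; the vertex latitude is φ_max = arccos|n̂_z| ≈ 67.8°.
Check via Clairaut: cos φ_max = |cos φ₁| · sin C = cos(65.0°)·sin(63.4°) ≈ 0.378, again giving ≈ 67.8°.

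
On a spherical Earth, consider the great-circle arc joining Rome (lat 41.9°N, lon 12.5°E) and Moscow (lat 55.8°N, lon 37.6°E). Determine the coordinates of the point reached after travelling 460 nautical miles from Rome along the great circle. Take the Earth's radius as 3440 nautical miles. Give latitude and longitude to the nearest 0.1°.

≈ lat 47.5°N, lon 19.9°E

From cos δ = sin φ₁ sin φ₂ + cos φ₁ cos φ₂ cos Δλ, the central angle is δ ≈ 0.373 rad (21.4°). The total great-circle distance is δ·R ≈ 0.373 × 3440 ≈ 1283 nmi, so the target fraction is f = 460/1283 ≈ 0.358.
Interpolate at f ≈ 0.358 with slerp weights a = sin((1−f)δ)/sin δ ≈ 0.650, b = sin(fδ)/sin δ ≈ 0.366.
p = a·p₁ + b·p₂ ≈ (0.636, 0.230, 0.737); φ = arcsin(p_z) ≈ 47.47°, λ = atan2(p_y, p_x) ≈ 19.91°.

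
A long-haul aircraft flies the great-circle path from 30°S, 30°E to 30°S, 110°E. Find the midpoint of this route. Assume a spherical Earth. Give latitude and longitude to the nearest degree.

≈ 37°S, 70°E

Convert each endpoint to a unit vector on the sphere (x = cos φ cos λ, y = cos φ sin λ, z = sin φ).
The central angle between the endpoints is δ = arccos(p₁·p₂) ≈ 1.181 rad (67.7°).
Interpolate at f = 1/2 with slerp weights a = sin((1−f)δ)/sin δ ≈ 0.602, b = sin(fδ)/sin δ ≈ 0.602.
p = a·p₁ + b·p₂ ≈ (0.273, 0.750, -0.602); φ = arcsin(p_z) ≈ -37.00°, λ = atan2(p_y, p_x) ≈ 70.00°.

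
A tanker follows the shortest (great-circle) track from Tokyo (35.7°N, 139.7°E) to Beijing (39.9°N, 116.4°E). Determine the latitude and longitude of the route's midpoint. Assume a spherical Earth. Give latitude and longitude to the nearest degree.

≈ 38°N, 128°E

Convert each endpoint to a unit vector on the sphere (x = cos φ cos λ, y = cos φ sin λ, z = sin φ).
The central angle between the endpoints is δ = arccos(p₁·p₂) ≈ 0.329 rad (18.8°).
Interpolate at f = 1/2 with slerp weights a = sin((1−f)δ)/sin δ ≈ 0.507, b = sin(fδ)/sin δ ≈ 0.507.
p = a·p₁ + b·p₂ ≈ (-0.487, 0.614, 0.621); φ = arcsin(p_z) ≈ 38.38°, λ = atan2(p_y, p_x) ≈ 128.39°.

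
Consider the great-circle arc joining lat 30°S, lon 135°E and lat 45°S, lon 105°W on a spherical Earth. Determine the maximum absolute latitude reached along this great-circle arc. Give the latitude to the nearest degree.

≈ 58°S

The great circle lies in the plane with unit normal n̂ = (p₁ × p₂)/|p₁ × p₂|.
Here n̂_z ≈ +0.531; the vertex latitude is φ_max = arccos|n̂_z| ≈ 57.9°.
Check via Clairaut: cos φ_max = |cos φ₁| · sin C = cos(30.0°)·sin(142.2°) ≈ 0.531, again giving ≈ 57.9°.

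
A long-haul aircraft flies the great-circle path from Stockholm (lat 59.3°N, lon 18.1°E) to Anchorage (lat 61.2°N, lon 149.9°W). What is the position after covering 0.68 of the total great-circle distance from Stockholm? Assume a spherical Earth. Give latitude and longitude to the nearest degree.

≈ lat 80°N, lon 137°W

Write both endpoints as unit vectors p₁, p₂ with components (cos φ cos λ, cos φ sin λ, sin φ).
The central angle between the endpoints is δ = arccos(p₁·p₂) ≈ 1.032 rad (59.1°).
Interpolate at f = 0.68 with slerp weights a = sin((1−f)δ)/sin δ ≈ 0.378, b = sin(fδ)/sin δ ≈ 0.752.
p = a·p₁ + b·p₂ ≈ (-0.130, -0.122, 0.984); φ = arcsin(p_z) ≈ 79.73°, λ = atan2(p_y, p_x) ≈ -136.90°.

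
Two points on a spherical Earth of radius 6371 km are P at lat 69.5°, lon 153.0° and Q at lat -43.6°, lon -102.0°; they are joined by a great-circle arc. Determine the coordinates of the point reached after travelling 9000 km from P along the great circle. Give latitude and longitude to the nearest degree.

≈ lat 7°, lon -125°

Convert each endpoint to a unit vector on the sphere (x = cos φ cos λ, y = cos φ sin λ, z = sin φ).
The central angle between the endpoints is δ = arccos(p₁·p₂) ≈ 2.363 rad (135.4°). The total great-circle distance is δ·R ≈ 2.363 × 6371 ≈ 15052 km, so the target fraction is f = 9000/15052 ≈ 0.598.
Interpolate at f ≈ 0.598 with slerp weights a = sin((1−f)δ)/sin δ ≈ 1.158, b = sin(fδ)/sin δ ≈ 1.406.
p = a·p₁ + b·p₂ ≈ (-0.573, -0.812, 0.115); φ = arcsin(p_z) ≈ 6.61°, λ = atan2(p_y, p_x) ≈ -125.22°.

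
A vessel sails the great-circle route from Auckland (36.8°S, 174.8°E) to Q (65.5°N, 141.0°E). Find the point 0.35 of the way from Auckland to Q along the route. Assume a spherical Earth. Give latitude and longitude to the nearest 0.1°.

Write both endpoints as unit vectors p₁, p₂ with components (cos φ cos λ, cos φ sin λ, sin φ).
The central angle between the endpoints is δ = arccos(p₁·p₂) ≈ 1.843 rad (105.6°).
Interpolate at f = 0.35 with slerp weights a = sin((1−f)δ)/sin δ ≈ 0.967, b = sin(fδ)/sin δ ≈ 0.624.
p = a·p₁ + b·p₂ ≈ (-0.972, 0.233, -0.011); φ = arcsin(p_z) ≈ -0.64°, λ = atan2(p_y, p_x) ≈ 166.52°.

≈ (0.6°S, 166.5°E)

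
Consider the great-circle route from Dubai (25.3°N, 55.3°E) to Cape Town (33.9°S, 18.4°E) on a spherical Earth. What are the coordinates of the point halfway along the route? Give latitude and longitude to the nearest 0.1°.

≈ 4.5°S, 37.7°E

Convert each endpoint to a unit vector on the sphere (x = cos φ cos λ, y = cos φ sin λ, z = sin φ).
The central angle between the endpoints is δ = arccos(p₁·p₂) ≈ 1.201 rad (68.8°).
Interpolate at f = 1/2 with slerp weights a = sin((1−f)δ)/sin δ ≈ 0.606, b = sin(fδ)/sin δ ≈ 0.606.
p = a·p₁ + b·p₂ ≈ (0.789, 0.609, -0.079); φ = arcsin(p_z) ≈ -4.53°, λ = atan2(p_y, p_x) ≈ 37.67°.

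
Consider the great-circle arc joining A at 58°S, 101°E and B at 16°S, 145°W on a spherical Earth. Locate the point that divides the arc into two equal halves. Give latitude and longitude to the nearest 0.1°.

Convert each endpoint to a unit vector on the sphere (x = cos φ cos λ, y = cos φ sin λ, z = sin φ).
The central angle between the endpoints is δ = arccos(p₁·p₂) ≈ 1.544 rad (88.5°).
Interpolate at f = 1/2 with slerp weights a = sin((1−f)δ)/sin δ ≈ 0.698, b = sin(fδ)/sin δ ≈ 0.698.
p = a·p₁ + b·p₂ ≈ (-0.620, -0.022, -0.784); φ = arcsin(p_z) ≈ -51.65°, λ = atan2(p_y, p_x) ≈ -177.99°.

≈ 51.6°S, 178.0°W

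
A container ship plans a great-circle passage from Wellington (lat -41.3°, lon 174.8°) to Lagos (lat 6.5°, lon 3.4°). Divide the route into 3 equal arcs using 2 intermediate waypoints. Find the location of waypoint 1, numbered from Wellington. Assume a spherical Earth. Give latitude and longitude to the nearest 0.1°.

Convert each endpoint to a unit vector on the sphere (x = cos φ cos λ, y = cos φ sin λ, z = sin φ).
The central angle between the endpoints is δ = arccos(p₁·p₂) ≈ 2.520 rad (144.4°).
Interpolate at f = 1/3 with slerp weights a = sin((1−f)δ)/sin δ ≈ 1.706, b = sin(fδ)/sin δ ≈ 1.278.
p = a·p₁ + b·p₂ ≈ (-0.009, 0.191, -0.981); φ = arcsin(p_z) ≈ -78.95°, λ = atan2(p_y, p_x) ≈ 92.70°.

≈ lat -78.9°, lon 92.7°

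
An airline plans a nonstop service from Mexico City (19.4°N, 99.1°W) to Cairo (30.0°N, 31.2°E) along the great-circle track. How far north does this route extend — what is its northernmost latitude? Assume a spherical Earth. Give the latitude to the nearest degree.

The great circle lies in the plane with unit normal n̂ = (p₁ × p₂)/|p₁ × p₂|.
Here n̂_z ≈ +0.668; the vertex latitude is φ_max = arccos|n̂_z| ≈ 48.1°.
Check via Clairaut: cos φ_max = |cos φ₁| · sin C = cos(19.4°)·sin(45.1°) ≈ 0.668, again giving ≈ 48.1°.

≈ 48°N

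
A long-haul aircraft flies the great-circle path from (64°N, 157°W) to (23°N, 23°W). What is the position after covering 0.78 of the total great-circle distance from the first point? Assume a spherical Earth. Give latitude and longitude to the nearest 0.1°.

≈ (40.7°N, 30.8°W)

From cos δ = sin φ₁ sin φ₂ + cos φ₁ cos φ₂ cos Δλ, the central angle is δ ≈ 1.500 rad (85.9°).
Interpolate at f = 0.78 with slerp weights a = sin((1−f)δ)/sin δ ≈ 0.325, b = sin(fδ)/sin δ ≈ 0.923.
p = a·p₁ + b·p₂ ≈ (0.651, -0.388, 0.653); φ = arcsin(p_z) ≈ 40.74°, λ = atan2(p_y, p_x) ≈ -30.77°.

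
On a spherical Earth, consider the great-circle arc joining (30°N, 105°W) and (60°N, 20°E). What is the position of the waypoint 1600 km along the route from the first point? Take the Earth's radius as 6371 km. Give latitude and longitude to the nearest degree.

The haversine formula gives a central angle δ ≈ 1.385 rad (79.4°) between the endpoints. The total great-circle distance is δ·R ≈ 1.385 × 6371 ≈ 8824 km, so the target fraction is f = 1600/8824 ≈ 0.181.
Interpolate at f ≈ 0.181 with slerp weights a = sin((1−f)δ)/sin δ ≈ 0.922, b = sin(fδ)/sin δ ≈ 0.253.
p = a·p₁ + b·p₂ ≈ (-0.088, -0.728, 0.680); φ = arcsin(p_z) ≈ 42.84°, λ = atan2(p_y, p_x) ≈ -96.88°.

≈ (43°N, 97°W)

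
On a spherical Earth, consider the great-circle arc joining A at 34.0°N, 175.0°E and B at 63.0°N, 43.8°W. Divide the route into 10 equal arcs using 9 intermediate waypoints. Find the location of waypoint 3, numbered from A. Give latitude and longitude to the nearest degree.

Write both endpoints as unit vectors p₁, p₂ with components (cos φ cos λ, cos φ sin λ, sin φ).
The central angle between the endpoints is δ = arccos(p₁·p₂) ≈ 1.364 rad (78.2°).
Interpolate at f = 3/10 with slerp weights a = sin((1−f)δ)/sin δ ≈ 0.834, b = sin(fδ)/sin δ ≈ 0.407.
p = a·p₁ + b·p₂ ≈ (-0.556, -0.068, 0.829); φ = arcsin(p_z) ≈ 55.97°, λ = atan2(p_y, p_x) ≈ -173.07°.

≈ 56°N, 173°W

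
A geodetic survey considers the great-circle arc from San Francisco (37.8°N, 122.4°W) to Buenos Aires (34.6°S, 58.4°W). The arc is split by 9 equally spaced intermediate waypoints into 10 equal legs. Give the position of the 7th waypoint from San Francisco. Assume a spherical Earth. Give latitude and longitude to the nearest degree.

≈ 13°S, 79°W

Write both endpoints as unit vectors p₁, p₂ with components (cos φ cos λ, cos φ sin λ, sin φ).
The central angle between the endpoints is δ = arccos(p₁·p₂) ≈ 1.634 rad (93.6°).
Interpolate at f = 7/10 with slerp weights a = sin((1−f)δ)/sin δ ≈ 0.472, b = sin(fδ)/sin δ ≈ 0.912.
p = a·p₁ + b·p₂ ≈ (0.194, -0.954, -0.229); φ = arcsin(p_z) ≈ -13.22°, λ = atan2(p_y, p_x) ≈ -78.53°.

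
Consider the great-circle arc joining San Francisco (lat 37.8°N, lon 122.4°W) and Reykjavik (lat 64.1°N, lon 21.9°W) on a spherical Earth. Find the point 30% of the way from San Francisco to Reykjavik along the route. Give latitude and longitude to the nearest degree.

The haversine formula gives a central angle δ ≈ 1.060 rad (60.8°) between the endpoints.
Interpolate at f = 0.30 with slerp weights a = sin((1−f)δ)/sin δ ≈ 0.775, b = sin(fδ)/sin δ ≈ 0.358.
p = a·p₁ + b·p₂ ≈ (-0.183, -0.575, 0.797); φ = arcsin(p_z) ≈ 52.87°, λ = atan2(p_y, p_x) ≈ -107.62°.

≈ lat 53°N, lon 108°W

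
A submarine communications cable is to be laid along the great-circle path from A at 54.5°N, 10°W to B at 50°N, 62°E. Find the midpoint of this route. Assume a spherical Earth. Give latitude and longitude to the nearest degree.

≈ 58°N, 28°E

Convert each endpoint to a unit vector on the sphere (x = cos φ cos λ, y = cos φ sin λ, z = sin φ).
The central angle between the endpoints is δ = arccos(p₁·p₂) ≈ 0.739 rad (42.4°).
Interpolate at f = 1/2 with slerp weights a = sin((1−f)δ)/sin δ ≈ 0.536, b = sin(fδ)/sin δ ≈ 0.536.
p = a·p₁ + b·p₂ ≈ (0.468, 0.250, 0.847); φ = arcsin(p_z) ≈ 57.92°, λ = atan2(p_y, p_x) ≈ 28.11°.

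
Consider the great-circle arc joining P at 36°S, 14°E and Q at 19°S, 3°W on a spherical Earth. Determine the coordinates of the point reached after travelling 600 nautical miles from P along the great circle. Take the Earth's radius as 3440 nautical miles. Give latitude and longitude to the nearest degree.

≈ 29°S, 6°E

Convert each endpoint to a unit vector on the sphere (x = cos φ cos λ, y = cos φ sin λ, z = sin φ).
The central angle between the endpoints is δ = arccos(p₁·p₂) ≈ 0.395 rad (22.6°). The total great-circle distance is δ·R ≈ 0.395 × 3440 ≈ 1360 nmi, so the target fraction is f = 600/1360 ≈ 0.441.
Interpolate at f ≈ 0.441 with slerp weights a = sin((1−f)δ)/sin δ ≈ 0.569, b = sin(fδ)/sin δ ≈ 0.451.
p = a·p₁ + b·p₂ ≈ (0.872, 0.089, -0.481); φ = arcsin(p_z) ≈ -28.76°, λ = atan2(p_y, p_x) ≈ 5.83°.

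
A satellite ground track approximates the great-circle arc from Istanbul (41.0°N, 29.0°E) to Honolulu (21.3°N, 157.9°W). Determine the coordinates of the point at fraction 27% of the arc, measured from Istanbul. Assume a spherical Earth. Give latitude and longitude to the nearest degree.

≈ 72°N, 41°E

From cos δ = sin φ₁ sin φ₂ + cos φ₁ cos φ₂ cos Δλ, the central angle is δ ≈ 2.049 rad (117.4°).
Interpolate at f = 0.27 with slerp weights a = sin((1−f)δ)/sin δ ≈ 1.123, b = sin(fδ)/sin δ ≈ 0.592.
p = a·p₁ + b·p₂ ≈ (0.231, 0.203, 0.952); φ = arcsin(p_z) ≈ 72.09°, λ = atan2(p_y, p_x) ≈ 41.43°.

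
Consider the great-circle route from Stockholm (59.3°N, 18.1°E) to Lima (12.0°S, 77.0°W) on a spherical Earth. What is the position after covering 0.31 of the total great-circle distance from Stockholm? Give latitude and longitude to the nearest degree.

≈ 46°N, 32°W

Write both endpoints as unit vectors p₁, p₂ with components (cos φ cos λ, cos φ sin λ, sin φ).
The central angle between the endpoints is δ = arccos(p₁·p₂) ≈ 1.796 rad (102.9°).
Interpolate at f = 0.31 with slerp weights a = sin((1−f)δ)/sin δ ≈ 0.970, b = sin(fδ)/sin δ ≈ 0.542.
p = a·p₁ + b·p₂ ≈ (0.590, -0.363, 0.721); φ = arcsin(p_z) ≈ 46.16°, λ = atan2(p_y, p_x) ≈ -31.59°.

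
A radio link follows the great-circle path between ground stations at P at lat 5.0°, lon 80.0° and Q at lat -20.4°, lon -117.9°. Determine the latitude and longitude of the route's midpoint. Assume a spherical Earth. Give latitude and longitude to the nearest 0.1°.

Convert each endpoint to a unit vector on the sphere (x = cos φ cos λ, y = cos φ sin λ, z = sin φ).
The central angle between the endpoints is δ = arccos(p₁·p₂) ≈ 2.736 rad (156.8°).
Interpolate at f = 1/2 with slerp weights a = sin((1−f)δ)/sin δ ≈ 2.483, b = sin(fδ)/sin δ ≈ 2.483.
p = a·p₁ + b·p₂ ≈ (-0.659, 0.379, -0.649); φ = arcsin(p_z) ≈ -40.47°, λ = atan2(p_y, p_x) ≈ 150.10°.

≈ lat -40.5°, lon 150.1°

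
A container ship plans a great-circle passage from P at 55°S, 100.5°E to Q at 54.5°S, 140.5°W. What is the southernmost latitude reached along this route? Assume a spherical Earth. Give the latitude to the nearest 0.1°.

The great circle lies in the plane with unit normal n̂ = (p₁ × p₂)/|p₁ × p₂|.
Here n̂_z ≈ +0.338; the vertex latitude is φ_max = arccos|n̂_z| ≈ 70.3°.
Check via Clairaut: cos φ_max = |cos φ₁| · sin C = cos(55.0°)·sin(143.9°) ≈ 0.338, again giving ≈ 70.3°.

≈ 70.3°S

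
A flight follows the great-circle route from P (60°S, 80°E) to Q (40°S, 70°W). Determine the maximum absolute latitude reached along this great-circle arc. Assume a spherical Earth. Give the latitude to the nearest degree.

The great circle lies in the plane with unit normal n̂ = (p₁ × p₂)/|p₁ × p₂|.
Here n̂_z ≈ -0.197; the vertex latitude is φ_max = arccos|n̂_z| ≈ 78.7°.
Check via Clairaut: cos φ_max = |cos φ₁| · sin C = cos(60.0°)·sin(156.9°) ≈ 0.197, again giving ≈ 78.7°.

≈ 79°S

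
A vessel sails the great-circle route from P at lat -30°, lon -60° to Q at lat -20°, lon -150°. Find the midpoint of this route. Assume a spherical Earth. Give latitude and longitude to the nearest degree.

≈ lat -33°, lon -107°

The haversine formula gives a central angle δ ≈ 1.399 rad (80.2°) between the endpoints.
Interpolate at f = 1/2 with slerp weights a = sin((1−f)δ)/sin δ ≈ 0.653, b = sin(fδ)/sin δ ≈ 0.653.
p = a·p₁ + b·p₂ ≈ (-0.249, -0.797, -0.550); φ = arcsin(p_z) ≈ -33.38°, λ = atan2(p_y, p_x) ≈ -107.34°.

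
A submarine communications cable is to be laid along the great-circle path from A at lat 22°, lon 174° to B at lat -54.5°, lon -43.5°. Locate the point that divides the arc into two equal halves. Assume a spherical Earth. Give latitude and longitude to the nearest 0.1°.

≈ lat -36.9°, lon -148.8°

Write both endpoints as unit vectors p₁, p₂ with components (cos φ cos λ, cos φ sin λ, sin φ).
The central angle between the endpoints is δ = arccos(p₁·p₂) ≈ 2.392 rad (137.1°).
Interpolate at f = 1/2 with slerp weights a = sin((1−f)δ)/sin δ ≈ 1.366, b = sin(fδ)/sin δ ≈ 1.366.
p = a·p₁ + b·p₂ ≈ (-0.684, -0.414, -0.600); φ = arcsin(p_z) ≈ -36.90°, λ = atan2(p_y, p_x) ≈ -148.84°.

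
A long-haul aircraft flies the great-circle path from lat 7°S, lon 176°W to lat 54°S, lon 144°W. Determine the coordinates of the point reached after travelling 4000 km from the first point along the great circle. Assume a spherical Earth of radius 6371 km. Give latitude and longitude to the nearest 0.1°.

From cos δ = sin φ₁ sin φ₂ + cos φ₁ cos φ₂ cos Δλ, the central angle is δ ≈ 0.936 rad (53.6°). The total great-circle distance is δ·R ≈ 0.936 × 6371 ≈ 5961 km, so the target fraction is f = 4000/5961 ≈ 0.671.
Interpolate at f ≈ 0.671 with slerp weights a = sin((1−f)δ)/sin δ ≈ 0.376, b = sin(fδ)/sin δ ≈ 0.730.
p = a·p₁ + b·p₂ ≈ (-0.720, -0.278, -0.636); φ = arcsin(p_z) ≈ -39.51°, λ = atan2(p_y, p_x) ≈ -158.87°.

≈ lat 39.5°S, lon 158.9°W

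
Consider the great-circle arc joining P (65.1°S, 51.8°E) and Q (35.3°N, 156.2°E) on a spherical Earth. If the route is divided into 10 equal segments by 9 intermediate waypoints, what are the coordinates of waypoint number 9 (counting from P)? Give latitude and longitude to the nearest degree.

≈ (24°N, 149°E)

From cos δ = sin φ₁ sin φ₂ + cos φ₁ cos φ₂ cos Δλ, the central angle is δ ≈ 2.226 rad (127.6°).
Interpolate at f = 9/10 with slerp weights a = sin((1−f)δ)/sin δ ≈ 0.279, b = sin(fδ)/sin δ ≈ 1.145.
p = a·p₁ + b·p₂ ≈ (-0.783, 0.469, 0.409); φ = arcsin(p_z) ≈ 24.15°, λ = atan2(p_y, p_x) ≈ 149.05°.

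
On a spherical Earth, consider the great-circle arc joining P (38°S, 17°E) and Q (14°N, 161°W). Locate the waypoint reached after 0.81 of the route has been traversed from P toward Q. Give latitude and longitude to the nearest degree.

≈ (16°S, 159°W)

Convert each endpoint to a unit vector on the sphere (x = cos φ cos λ, y = cos φ sin λ, z = sin φ).
The central angle between the endpoints is δ = arccos(p₁·p₂) ≈ 2.722 rad (155.9°).
Interpolate at f = 0.81 with slerp weights a = sin((1−f)δ)/sin δ ≈ 1.212, b = sin(fδ)/sin δ ≈ 1.976.
p = a·p₁ + b·p₂ ≈ (-0.899, -0.345, -0.268); φ = arcsin(p_z) ≈ -15.56°, λ = atan2(p_y, p_x) ≈ -159.02°.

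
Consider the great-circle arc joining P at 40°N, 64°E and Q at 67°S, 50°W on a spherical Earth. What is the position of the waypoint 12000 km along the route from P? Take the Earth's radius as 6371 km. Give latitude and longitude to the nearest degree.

Convert each endpoint to a unit vector on the sphere (x = cos φ cos λ, y = cos φ sin λ, z = sin φ).
The central angle between the endpoints is δ = arccos(p₁·p₂) ≈ 2.365 rad (135.5°). The total great-circle distance is δ·R ≈ 2.365 × 6371 ≈ 15069 km, so the target fraction is f = 12000/15069 ≈ 0.796.
Interpolate at f ≈ 0.796 with slerp weights a = sin((1−f)δ)/sin δ ≈ 0.661, b = sin(fδ)/sin δ ≈ 1.358.
p = a·p₁ + b·p₂ ≈ (0.563, 0.049, -0.825); φ = arcsin(p_z) ≈ -55.59°, λ = atan2(p_y, p_x) ≈ 4.95°.

≈ 56°S, 5°E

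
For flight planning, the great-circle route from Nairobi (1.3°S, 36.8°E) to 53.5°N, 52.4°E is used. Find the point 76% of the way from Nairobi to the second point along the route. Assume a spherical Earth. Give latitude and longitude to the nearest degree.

≈ 41°N, 47°E

Convert each endpoint to a unit vector on the sphere (x = cos φ cos λ, y = cos φ sin λ, z = sin φ).
The central angle between the endpoints is δ = arccos(p₁·p₂) ≈ 0.983 rad (56.3°).
Interpolate at f = 0.76 with slerp weights a = sin((1−f)δ)/sin δ ≈ 0.281, b = sin(fδ)/sin δ ≈ 0.817.
p = a·p₁ + b·p₂ ≈ (0.521, 0.553, 0.650); φ = arcsin(p_z) ≈ 40.54°, λ = atan2(p_y, p_x) ≈ 46.70°.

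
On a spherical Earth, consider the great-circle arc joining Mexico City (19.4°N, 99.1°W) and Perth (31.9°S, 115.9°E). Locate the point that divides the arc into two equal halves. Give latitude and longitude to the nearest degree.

Write both endpoints as unit vectors p₁, p₂ with components (cos φ cos λ, cos φ sin λ, sin φ).
The central angle between the endpoints is δ = arccos(p₁·p₂) ≈ 2.553 rad (146.3°).
Interpolate at f = 1/2 with slerp weights a = sin((1−f)δ)/sin δ ≈ 1.722, b = sin(fδ)/sin δ ≈ 1.722.
p = a·p₁ + b·p₂ ≈ (-0.896, -0.289, -0.338); φ = arcsin(p_z) ≈ -19.76°, λ = atan2(p_y, p_x) ≈ -162.13°.

≈ (20°S, 162°W)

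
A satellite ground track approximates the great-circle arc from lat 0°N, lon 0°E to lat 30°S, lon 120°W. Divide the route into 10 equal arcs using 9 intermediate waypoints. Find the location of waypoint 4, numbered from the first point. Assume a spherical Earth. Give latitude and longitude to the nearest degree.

The haversine formula gives a central angle δ ≈ 2.019 rad (115.7°) between the endpoints.
Interpolate at f = 4/10 with slerp weights a = sin((1−f)δ)/sin δ ≈ 1.038, b = sin(fδ)/sin δ ≈ 0.802.
p = a·p₁ + b·p₂ ≈ (0.691, -0.601, -0.401); φ = arcsin(p_z) ≈ -23.63°, λ = atan2(p_y, p_x) ≈ -41.01°.

≈ lat 24°S, lon 41°W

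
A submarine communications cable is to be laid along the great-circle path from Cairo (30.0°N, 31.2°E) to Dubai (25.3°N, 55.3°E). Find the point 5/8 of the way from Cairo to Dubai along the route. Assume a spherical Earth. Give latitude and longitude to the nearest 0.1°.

≈ 27.6°N, 46.5°E

Write both endpoints as unit vectors p₁, p₂ with components (cos φ cos λ, cos φ sin λ, sin φ).
The central angle between the endpoints is δ = arccos(p₁·p₂) ≈ 0.381 rad (21.8°).
Interpolate at f = 5/8 with slerp weights a = sin((1−f)δ)/sin δ ≈ 0.383, b = sin(fδ)/sin δ ≈ 0.634.
p = a·p₁ + b·p₂ ≈ (0.610, 0.643, 0.463); φ = arcsin(p_z) ≈ 27.55°, λ = atan2(p_y, p_x) ≈ 46.52°.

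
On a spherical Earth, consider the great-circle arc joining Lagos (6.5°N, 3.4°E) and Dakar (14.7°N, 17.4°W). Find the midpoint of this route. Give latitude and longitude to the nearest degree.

≈ 11°N, 7°W

Convert each endpoint to a unit vector on the sphere (x = cos φ cos λ, y = cos φ sin λ, z = sin φ).
The central angle between the endpoints is δ = arccos(p₁·p₂) ≈ 0.384 rad (22.0°).
Interpolate at f = 1/2 with slerp weights a = sin((1−f)δ)/sin δ ≈ 0.509, b = sin(fδ)/sin δ ≈ 0.509.
p = a·p₁ + b·p₂ ≈ (0.975, -0.117, 0.187); φ = arcsin(p_z) ≈ 10.77°, λ = atan2(p_y, p_x) ≈ -6.86°.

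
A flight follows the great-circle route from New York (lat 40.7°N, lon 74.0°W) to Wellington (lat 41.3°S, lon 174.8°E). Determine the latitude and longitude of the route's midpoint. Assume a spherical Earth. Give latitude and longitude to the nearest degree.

The haversine formula gives a central angle δ ≈ 2.261 rad (129.5°) between the endpoints.
Interpolate at f = 1/2 with slerp weights a = sin((1−f)δ)/sin δ ≈ 1.173, b = sin(fδ)/sin δ ≈ 1.173.
p = a·p₁ + b·p₂ ≈ (-0.632, -0.775, -0.009); φ = arcsin(p_z) ≈ -0.53°, λ = atan2(p_y, p_x) ≈ -129.22°.

≈ lat 1°S, lon 129°W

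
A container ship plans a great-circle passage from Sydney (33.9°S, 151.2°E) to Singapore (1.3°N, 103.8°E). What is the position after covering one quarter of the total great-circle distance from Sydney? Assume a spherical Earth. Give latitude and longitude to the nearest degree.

≈ 26°S, 137°E

From cos δ = sin φ₁ sin φ₂ + cos φ₁ cos φ₂ cos Δλ, the central angle is δ ≈ 0.990 rad (56.7°).
Interpolate at f = 1/4 with slerp weights a = sin((1−f)δ)/sin δ ≈ 0.809, b = sin(fδ)/sin δ ≈ 0.293.
p = a·p₁ + b·p₂ ≈ (-0.658, 0.608, -0.444); φ = arcsin(p_z) ≈ -26.38°, λ = atan2(p_y, p_x) ≈ 137.27°.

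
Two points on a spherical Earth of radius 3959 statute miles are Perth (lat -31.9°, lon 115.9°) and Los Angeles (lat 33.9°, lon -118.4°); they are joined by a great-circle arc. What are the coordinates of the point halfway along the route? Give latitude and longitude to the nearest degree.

≈ lat 2°, lon 177°

The haversine formula gives a central angle δ ≈ 2.355 rad (134.9°) between the endpoints.
Interpolate at f = 1/2 with slerp weights a = sin((1−f)δ)/sin δ ≈ 1.304, b = sin(fδ)/sin δ ≈ 1.304.
p = a·p₁ + b·p₂ ≈ (-0.998, 0.044, 0.038); φ = arcsin(p_z) ≈ 2.19°, λ = atan2(p_y, p_x) ≈ 177.49°.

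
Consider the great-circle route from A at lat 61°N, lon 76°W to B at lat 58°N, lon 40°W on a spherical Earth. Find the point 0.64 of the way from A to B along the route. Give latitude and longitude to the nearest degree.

Write both endpoints as unit vectors p₁, p₂ with components (cos φ cos λ, cos φ sin λ, sin φ).
The central angle between the endpoints is δ = arccos(p₁·p₂) ≈ 0.319 rad (18.3°).
Interpolate at f = 0.64 with slerp weights a = sin((1−f)δ)/sin δ ≈ 0.365, b = sin(fδ)/sin δ ≈ 0.646.
p = a·p₁ + b·p₂ ≈ (0.305, -0.392, 0.868); φ = arcsin(p_z) ≈ 60.20°, λ = atan2(p_y, p_x) ≈ -52.09°.

≈ lat 60°N, lon 52°W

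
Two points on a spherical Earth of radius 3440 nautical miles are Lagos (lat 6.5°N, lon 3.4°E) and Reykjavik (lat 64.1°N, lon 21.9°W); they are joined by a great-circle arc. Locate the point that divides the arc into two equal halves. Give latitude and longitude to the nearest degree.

≈ lat 36°N, lon 4°W

Write both endpoints as unit vectors p₁, p₂ with components (cos φ cos λ, cos φ sin λ, sin φ).
The central angle between the endpoints is δ = arccos(p₁·p₂) ≈ 1.054 rad (60.4°).
Interpolate at f = 1/2 with slerp weights a = sin((1−f)δ)/sin δ ≈ 0.578, b = sin(fδ)/sin δ ≈ 0.578.
p = a·p₁ + b·p₂ ≈ (0.808, -0.060, 0.586); φ = arcsin(p_z) ≈ 35.86°, λ = atan2(p_y, p_x) ≈ -4.26°.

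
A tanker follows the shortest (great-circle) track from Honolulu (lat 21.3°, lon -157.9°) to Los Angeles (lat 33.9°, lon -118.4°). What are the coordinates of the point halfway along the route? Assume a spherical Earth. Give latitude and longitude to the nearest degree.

≈ lat 29°, lon -139°

Convert each endpoint to a unit vector on the sphere (x = cos φ cos λ, y = cos φ sin λ, z = sin φ).
The central angle between the endpoints is δ = arccos(p₁·p₂) ≈ 0.645 rad (36.9°).
Interpolate at f = 1/2 with slerp weights a = sin((1−f)δ)/sin δ ≈ 0.527, b = sin(fδ)/sin δ ≈ 0.527.
p = a·p₁ + b·p₂ ≈ (-0.663, -0.570, 0.486); φ = arcsin(p_z) ≈ 29.05°, λ = atan2(p_y, p_x) ≈ -139.34°.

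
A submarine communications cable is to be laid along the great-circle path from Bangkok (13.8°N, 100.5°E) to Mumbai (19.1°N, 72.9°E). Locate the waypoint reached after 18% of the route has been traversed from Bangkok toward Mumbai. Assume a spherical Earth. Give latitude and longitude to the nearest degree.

≈ (15°N, 96°E)

Write both endpoints as unit vectors p₁, p₂ with components (cos φ cos λ, cos φ sin λ, sin φ).
The central angle between the endpoints is δ = arccos(p₁·p₂) ≈ 0.471 rad (27.0°).
Interpolate at f = 0.18 with slerp weights a = sin((1−f)δ)/sin δ ≈ 0.830, b = sin(fδ)/sin δ ≈ 0.187.
p = a·p₁ + b·p₂ ≈ (-0.095, 0.961, 0.259); φ = arcsin(p_z) ≈ 15.01°, λ = atan2(p_y, p_x) ≈ 95.65°.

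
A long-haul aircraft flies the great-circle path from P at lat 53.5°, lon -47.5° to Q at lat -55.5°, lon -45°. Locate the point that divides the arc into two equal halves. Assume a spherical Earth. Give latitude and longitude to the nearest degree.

From cos δ = sin φ₁ sin φ₂ + cos φ₁ cos φ₂ cos Δλ, the central angle is δ ≈ 1.903 rad (109.0°).
Interpolate at f = 1/2 with slerp weights a = sin((1−f)δ)/sin δ ≈ 0.861, b = sin(fδ)/sin δ ≈ 0.861.
p = a·p₁ + b·p₂ ≈ (0.691, -0.723, -0.017); φ = arcsin(p_z) ≈ -1.00°, λ = atan2(p_y, p_x) ≈ -46.28°.

≈ lat -1°, lon -46°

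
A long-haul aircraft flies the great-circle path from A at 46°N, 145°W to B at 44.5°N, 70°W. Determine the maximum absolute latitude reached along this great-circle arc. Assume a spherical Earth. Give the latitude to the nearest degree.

≈ 52°N

The great circle lies in the plane with unit normal n̂ = (p₁ × p₂)/|p₁ × p₂|.
Here n̂_z ≈ +0.618; the vertex latitude is φ_max = arccos|n̂_z| ≈ 51.8°.
Check via Clairaut: cos φ_max = |cos φ₁| · sin C = cos(46.0°)·sin(62.8°) ≈ 0.618, again giving ≈ 51.8°.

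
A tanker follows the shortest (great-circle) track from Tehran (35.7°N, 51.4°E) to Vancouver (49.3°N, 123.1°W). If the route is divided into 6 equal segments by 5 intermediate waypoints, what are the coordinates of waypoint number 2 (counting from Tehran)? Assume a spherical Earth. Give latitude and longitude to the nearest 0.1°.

The haversine formula gives a central angle δ ≈ 1.656 rad (94.9°) between the endpoints.
Interpolate at f = 2/6 with slerp weights a = sin((1−f)δ)/sin δ ≈ 0.896, b = sin(fδ)/sin δ ≈ 0.526.
p = a·p₁ + b·p₂ ≈ (0.267, 0.281, 0.922); φ = arcsin(p_z) ≈ 67.20°, λ = atan2(p_y, p_x) ≈ 46.53°.

≈ 67.2°N, 46.5°E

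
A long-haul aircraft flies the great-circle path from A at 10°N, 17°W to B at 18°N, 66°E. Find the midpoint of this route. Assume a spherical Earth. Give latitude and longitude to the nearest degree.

Write both endpoints as unit vectors p₁, p₂ with components (cos φ cos λ, cos φ sin λ, sin φ).
The central angle between the endpoints is δ = arccos(p₁·p₂) ≈ 1.402 rad (80.3°).
Interpolate at f = 1/2 with slerp weights a = sin((1−f)δ)/sin δ ≈ 0.654, b = sin(fδ)/sin δ ≈ 0.654.
p = a·p₁ + b·p₂ ≈ (0.869, 0.380, 0.316); φ = arcsin(p_z) ≈ 18.41°, λ = atan2(p_y, p_x) ≈ 23.62°.

≈ 18°N, 24°E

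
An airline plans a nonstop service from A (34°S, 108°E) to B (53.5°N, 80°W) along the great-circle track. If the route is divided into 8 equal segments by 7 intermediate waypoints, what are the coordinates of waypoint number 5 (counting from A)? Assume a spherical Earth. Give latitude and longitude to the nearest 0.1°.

From cos δ = sin φ₁ sin φ₂ + cos φ₁ cos φ₂ cos Δλ, the central angle is δ ≈ 2.787 rad (159.7°).
Interpolate at f = 5/8 with slerp weights a = sin((1−f)δ)/sin δ ≈ 2.492, b = sin(fδ)/sin δ ≈ 2.839.
p = a·p₁ + b·p₂ ≈ (-0.345, 0.302, 0.889); φ = arcsin(p_z) ≈ 62.70°, λ = atan2(p_y, p_x) ≈ 138.82°.

≈ (62.7°N, 138.8°E)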